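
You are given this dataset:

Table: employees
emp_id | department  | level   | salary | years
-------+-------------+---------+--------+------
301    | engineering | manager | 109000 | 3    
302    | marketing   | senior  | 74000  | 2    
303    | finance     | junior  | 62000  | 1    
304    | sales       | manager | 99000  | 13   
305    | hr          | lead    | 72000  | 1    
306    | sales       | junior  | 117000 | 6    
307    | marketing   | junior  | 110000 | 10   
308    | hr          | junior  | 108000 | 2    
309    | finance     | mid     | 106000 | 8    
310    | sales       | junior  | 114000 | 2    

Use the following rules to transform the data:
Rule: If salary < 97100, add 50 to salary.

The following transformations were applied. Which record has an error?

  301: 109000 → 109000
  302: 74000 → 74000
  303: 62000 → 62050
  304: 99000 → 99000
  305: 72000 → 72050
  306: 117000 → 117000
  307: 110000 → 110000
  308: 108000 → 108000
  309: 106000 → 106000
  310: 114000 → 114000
Record 302 has an error. The correct transformed value should be 74050, not 74000.

Step 1: Check each record against the rule
Step 2: Record 302 has salary = 74000
Step 3: Since 74000 < 97100, the bonus should have been applied
Step 4: Correct value = 74050, but claimed value = 74000
Conclusion: Record 302 has the error.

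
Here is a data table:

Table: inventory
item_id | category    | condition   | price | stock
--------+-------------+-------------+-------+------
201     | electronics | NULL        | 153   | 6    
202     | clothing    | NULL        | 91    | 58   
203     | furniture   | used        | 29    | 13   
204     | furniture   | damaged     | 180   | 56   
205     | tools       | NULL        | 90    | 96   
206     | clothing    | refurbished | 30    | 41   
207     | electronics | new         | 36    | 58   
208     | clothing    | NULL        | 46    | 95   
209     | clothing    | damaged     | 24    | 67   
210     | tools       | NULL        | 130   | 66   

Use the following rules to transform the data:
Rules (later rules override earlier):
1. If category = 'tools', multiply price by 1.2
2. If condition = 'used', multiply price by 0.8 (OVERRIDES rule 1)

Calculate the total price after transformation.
847.2

Step 1: Rule 2 takes priority for records with condition = 'used'
  - 1 records: 29 × 0.8 = 23.2
Step 2: Rule 1 applies to remaining records with category = 'tools'
  - 2 records: 220 × 1.2 = 264.0
Step 3: Other records unchanged: 560
Step 4: Final sum = 23.2 + 264.0 + 560 = 847.2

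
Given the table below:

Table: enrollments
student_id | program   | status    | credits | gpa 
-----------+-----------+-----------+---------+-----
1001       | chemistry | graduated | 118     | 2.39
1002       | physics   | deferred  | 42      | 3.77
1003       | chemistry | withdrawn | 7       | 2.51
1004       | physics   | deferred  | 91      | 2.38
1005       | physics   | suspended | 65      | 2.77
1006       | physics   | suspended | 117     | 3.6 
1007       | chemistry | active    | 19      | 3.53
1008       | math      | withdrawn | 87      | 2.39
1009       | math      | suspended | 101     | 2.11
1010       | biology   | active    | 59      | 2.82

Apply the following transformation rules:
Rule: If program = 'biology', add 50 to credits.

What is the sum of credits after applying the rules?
756

Step 1: Count records where program = 'biology': 1
Step 2: Total bonus added: 1 × 50 = 50
Step 3: Original sum of credits: 706
Step 4: Final sum = 706 + 50 = 756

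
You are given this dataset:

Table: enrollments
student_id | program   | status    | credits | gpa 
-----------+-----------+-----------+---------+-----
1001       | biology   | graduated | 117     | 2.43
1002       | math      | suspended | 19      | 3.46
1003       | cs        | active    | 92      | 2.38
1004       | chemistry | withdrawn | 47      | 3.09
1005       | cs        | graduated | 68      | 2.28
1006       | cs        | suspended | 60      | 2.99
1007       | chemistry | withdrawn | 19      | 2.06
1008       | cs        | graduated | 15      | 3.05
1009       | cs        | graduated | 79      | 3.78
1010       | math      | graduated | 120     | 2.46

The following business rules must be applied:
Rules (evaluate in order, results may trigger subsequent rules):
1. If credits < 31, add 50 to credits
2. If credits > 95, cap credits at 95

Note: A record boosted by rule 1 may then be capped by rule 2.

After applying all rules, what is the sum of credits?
739

Step 1: Apply rule 1 to records with credits < 31
  - 3 records get bonus of 50
  - Of these, 0 records then exceed 95 and get capped
Step 2: Apply rule 2 to records with credits > 95
  - 2 records (original) are capped
Step 3: Calculate final sum = 739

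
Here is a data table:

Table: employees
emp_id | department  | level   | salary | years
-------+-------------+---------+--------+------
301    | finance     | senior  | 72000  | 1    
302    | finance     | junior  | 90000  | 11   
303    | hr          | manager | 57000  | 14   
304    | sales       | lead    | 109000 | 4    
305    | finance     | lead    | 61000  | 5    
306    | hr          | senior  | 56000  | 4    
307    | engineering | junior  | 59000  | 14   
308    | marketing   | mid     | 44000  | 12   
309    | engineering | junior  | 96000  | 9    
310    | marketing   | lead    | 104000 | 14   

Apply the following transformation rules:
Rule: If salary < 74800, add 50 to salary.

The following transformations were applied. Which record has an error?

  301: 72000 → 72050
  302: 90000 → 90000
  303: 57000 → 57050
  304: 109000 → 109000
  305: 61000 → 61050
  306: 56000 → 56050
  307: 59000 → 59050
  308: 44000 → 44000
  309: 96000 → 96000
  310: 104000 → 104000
Record 308 has an error. The correct transformed value should be 44050, not 44000.

Step 1: Check each record against the rule
Step 2: Record 308 has salary = 44000
Step 3: Since 44000 < 74800, the bonus should have been applied
Step 4: Correct value = 44050, but claimed value = 44000
Conclusion: Record 308 has the error.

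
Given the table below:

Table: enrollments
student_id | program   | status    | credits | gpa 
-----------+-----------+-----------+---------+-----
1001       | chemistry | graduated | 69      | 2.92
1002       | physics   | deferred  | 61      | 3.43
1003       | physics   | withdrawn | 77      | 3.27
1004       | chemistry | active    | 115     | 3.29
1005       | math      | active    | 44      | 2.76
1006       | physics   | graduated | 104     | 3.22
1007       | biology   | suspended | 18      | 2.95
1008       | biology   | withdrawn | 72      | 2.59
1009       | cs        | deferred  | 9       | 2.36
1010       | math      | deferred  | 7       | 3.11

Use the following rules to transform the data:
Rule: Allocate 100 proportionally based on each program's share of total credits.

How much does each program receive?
biology: 15.62, chemistry: 31.94, cs: 1.56, math: 8.85, physics: 42.01

Step 1: Calculate total credits = 576
Step 2: Calculate each program's proportion:
  biology: 90/576 = 15.62% → 15.62
  chemistry: 184/576 = 31.94% → 31.94
  cs: 9/576 = 1.56% → 1.56
  math: 51/576 = 8.85% → 8.85
  physics: 242/576 = 42.01% → 42.01
Step 3: Verify: sum of allocations ≈ 100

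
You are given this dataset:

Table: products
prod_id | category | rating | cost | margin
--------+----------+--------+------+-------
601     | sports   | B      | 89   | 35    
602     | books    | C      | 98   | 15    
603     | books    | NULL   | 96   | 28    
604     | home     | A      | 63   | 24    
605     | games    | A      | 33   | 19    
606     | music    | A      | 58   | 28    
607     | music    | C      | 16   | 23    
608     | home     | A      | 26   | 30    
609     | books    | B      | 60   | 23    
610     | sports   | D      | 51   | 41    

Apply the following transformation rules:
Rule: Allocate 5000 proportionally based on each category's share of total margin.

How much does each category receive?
books: 1240.6, games: 357.14, home: 1015.04, music: 958.65, sports: 1428.57

Step 1: Calculate total margin = 266
Step 2: Calculate each category's proportion:
  books: 66/266 = 24.81% → 1240.6
  games: 19/266 = 7.14% → 357.14
  home: 54/266 = 20.30% → 1015.04
  music: 51/266 = 19.17% → 958.65
  sports: 76/266 = 28.57% → 1428.57
Step 3: Verify: sum of allocations ≈ 5000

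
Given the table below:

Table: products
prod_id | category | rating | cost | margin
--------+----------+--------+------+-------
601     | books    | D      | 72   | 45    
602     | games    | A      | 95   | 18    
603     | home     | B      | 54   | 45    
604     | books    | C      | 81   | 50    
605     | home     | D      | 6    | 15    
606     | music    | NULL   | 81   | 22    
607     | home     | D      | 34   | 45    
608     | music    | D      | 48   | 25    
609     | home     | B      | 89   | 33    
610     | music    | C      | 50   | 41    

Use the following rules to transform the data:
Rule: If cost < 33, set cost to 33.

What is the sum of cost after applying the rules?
637

Step 1: 1 records have cost < 33
Step 2: These records originally summed to 6
Step 3: After setting to minimum: 1 × 33 = 33
Step 4: Unaffected records sum: 604
Step 5: Final sum = 33 + 604 = 637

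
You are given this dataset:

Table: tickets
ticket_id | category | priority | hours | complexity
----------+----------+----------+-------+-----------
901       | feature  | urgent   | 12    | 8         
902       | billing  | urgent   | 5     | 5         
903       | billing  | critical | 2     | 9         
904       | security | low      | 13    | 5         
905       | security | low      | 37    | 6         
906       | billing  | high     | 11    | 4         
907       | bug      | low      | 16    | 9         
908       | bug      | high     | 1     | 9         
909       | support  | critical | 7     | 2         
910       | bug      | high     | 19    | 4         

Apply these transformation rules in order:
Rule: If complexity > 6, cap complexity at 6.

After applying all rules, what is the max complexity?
6

Step 1: Original maximum complexity = 9
Step 2: Apply cap at 6
Step 3: 4 records had complexity > 6 and were capped
Step 4: Maximum after transformation = 6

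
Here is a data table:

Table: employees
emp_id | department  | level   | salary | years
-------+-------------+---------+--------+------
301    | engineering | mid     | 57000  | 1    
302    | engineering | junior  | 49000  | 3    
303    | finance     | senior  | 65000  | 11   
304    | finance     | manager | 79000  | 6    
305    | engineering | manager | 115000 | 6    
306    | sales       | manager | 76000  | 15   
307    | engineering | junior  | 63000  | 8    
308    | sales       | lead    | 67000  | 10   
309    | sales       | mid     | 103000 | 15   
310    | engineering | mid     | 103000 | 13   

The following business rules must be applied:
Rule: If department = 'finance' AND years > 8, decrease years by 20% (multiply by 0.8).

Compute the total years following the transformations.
85.8

Step 1: Find records where department = 'finance' AND years > 8
Step 2: 1 records match, summing to 11
Step 3: After multiplier: 11 × 0.8 = 8.8
Step 4: Unaffected records sum: 77
Step 5: Final sum = 8.8 + 77 = 85.8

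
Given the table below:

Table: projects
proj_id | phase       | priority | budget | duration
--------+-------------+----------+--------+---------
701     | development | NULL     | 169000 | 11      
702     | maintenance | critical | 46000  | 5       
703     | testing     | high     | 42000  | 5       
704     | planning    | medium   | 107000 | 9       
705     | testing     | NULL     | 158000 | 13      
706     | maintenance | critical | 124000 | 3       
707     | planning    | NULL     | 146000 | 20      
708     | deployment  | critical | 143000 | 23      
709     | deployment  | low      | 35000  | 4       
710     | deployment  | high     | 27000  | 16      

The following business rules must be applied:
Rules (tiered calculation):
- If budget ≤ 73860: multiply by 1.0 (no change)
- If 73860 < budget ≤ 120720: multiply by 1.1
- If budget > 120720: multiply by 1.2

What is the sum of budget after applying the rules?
1155700.0

Step 1: Tier 1 (budget ≤ 73860): 4 records, sum = 150000 × 1.0 = 150000.0
Step 2: Tier 2 (73860 < budget ≤ 120720): 1 records, sum = 107000 × 1.1 = 117700.0
Step 3: Tier 3 (budget > 120720): 5 records, sum = 740000 × 1.2 = 888000.0
Step 4: Final sum = 150000.0 + 117700.0 + 888000.0 = 1155700.0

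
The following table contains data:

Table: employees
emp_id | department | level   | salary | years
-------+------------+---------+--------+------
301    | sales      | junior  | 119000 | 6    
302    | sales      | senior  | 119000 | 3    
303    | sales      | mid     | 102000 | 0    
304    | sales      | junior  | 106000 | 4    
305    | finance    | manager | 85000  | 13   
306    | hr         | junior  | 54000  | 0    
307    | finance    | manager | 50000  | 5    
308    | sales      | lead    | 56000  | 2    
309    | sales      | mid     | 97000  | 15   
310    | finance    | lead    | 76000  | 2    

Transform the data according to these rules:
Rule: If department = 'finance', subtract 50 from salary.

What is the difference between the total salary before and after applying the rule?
150

Step 1: Original sum of salary = 864000
Step 2: 3 records have department = 'finance'
Step 3: Each affected record changes by -50
Step 4: Total change = 3 × -50 = -150
Step 5: New sum = 864000 + -150 = 863850
Step 6: Difference = |863850 - 864000| = 150
        (Sum decreased by 150)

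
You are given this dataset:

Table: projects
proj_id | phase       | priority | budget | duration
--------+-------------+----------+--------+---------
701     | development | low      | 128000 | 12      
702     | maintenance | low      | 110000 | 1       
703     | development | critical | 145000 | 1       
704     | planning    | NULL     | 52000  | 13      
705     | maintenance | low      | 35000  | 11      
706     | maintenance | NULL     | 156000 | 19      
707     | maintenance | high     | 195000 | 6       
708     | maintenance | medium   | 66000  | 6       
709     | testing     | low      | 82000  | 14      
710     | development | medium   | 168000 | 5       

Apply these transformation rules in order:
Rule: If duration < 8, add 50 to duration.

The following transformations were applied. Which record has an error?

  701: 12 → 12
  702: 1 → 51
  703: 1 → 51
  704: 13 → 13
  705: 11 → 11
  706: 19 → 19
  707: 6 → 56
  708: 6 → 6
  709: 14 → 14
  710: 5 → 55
Record 708 has an error. The correct transformed value should be 56, not 6.

Step 1: Check each record against the rule
Step 2: Record 708 has duration = 6
Step 3: Since 6 < 8, the bonus should have been applied
Step 4: Correct value = 56, but claimed value = 6
Conclusion: Record 708 has the error.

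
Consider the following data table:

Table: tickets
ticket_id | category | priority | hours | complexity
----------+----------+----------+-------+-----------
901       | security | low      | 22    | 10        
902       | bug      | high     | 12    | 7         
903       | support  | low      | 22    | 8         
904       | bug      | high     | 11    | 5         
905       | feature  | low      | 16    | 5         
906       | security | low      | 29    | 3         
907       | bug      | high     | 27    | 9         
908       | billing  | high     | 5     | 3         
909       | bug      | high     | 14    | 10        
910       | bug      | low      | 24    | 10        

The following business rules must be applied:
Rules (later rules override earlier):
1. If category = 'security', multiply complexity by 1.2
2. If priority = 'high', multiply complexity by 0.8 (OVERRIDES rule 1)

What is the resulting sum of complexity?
65.8

Step 1: Rule 2 takes priority for records with priority = 'high'
  - 5 records: 34 × 0.8 = 27.2
Step 2: Rule 1 applies to remaining records with category = 'security'
  - 2 records: 13 × 1.2 = 15.6
Step 3: Other records unchanged: 23
Step 4: Final sum = 27.2 + 15.6 + 23 = 65.8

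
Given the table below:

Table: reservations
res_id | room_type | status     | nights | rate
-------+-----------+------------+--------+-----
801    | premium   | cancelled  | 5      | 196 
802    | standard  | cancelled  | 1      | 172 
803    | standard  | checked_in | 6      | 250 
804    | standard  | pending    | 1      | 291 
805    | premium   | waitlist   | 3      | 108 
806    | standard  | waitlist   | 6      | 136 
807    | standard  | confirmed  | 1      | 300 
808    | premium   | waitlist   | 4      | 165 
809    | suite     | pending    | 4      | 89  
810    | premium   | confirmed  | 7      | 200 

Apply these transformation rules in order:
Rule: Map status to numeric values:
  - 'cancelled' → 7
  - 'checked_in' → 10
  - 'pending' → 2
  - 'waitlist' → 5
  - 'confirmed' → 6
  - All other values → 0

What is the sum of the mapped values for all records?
55

Step 1: Apply mapping to each record
Step 2: Count by status:
  'cancelled': 2 records × 7 = 14
  'checked_in': 1 records × 10 = 10
  'pending': 2 records × 2 = 4
  'waitlist': 3 records × 5 = 15
  'confirmed': 2 records × 6 = 12
Step 3: Sum all mapped values = 55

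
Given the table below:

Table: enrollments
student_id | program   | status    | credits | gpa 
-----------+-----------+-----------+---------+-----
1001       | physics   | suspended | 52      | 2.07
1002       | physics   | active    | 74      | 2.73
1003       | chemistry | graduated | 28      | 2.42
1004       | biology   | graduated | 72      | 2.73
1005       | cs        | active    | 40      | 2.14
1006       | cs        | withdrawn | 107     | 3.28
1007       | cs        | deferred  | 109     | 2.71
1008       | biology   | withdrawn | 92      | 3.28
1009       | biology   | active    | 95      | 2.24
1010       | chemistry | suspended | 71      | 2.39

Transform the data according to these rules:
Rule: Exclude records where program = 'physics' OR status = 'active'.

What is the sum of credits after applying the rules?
479

Step 1: Find records where program = 'physics' OR status = 'active'
Step 2: 4 records match, summing to 261
Step 3: Original sum: 740
Step 4: Remaining sum = 740 - 261 = 479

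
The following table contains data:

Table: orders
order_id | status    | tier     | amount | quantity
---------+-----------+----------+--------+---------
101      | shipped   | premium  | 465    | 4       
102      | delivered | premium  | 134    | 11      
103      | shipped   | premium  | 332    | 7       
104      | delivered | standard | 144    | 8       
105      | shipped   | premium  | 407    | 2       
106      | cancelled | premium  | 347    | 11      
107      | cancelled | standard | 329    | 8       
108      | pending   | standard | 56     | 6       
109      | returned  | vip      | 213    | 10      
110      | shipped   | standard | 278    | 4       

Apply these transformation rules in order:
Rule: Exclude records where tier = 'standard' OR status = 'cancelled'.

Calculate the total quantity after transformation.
34

Step 1: Find records where tier = 'standard' OR status = 'cancelled'
Step 2: 5 records match, summing to 37
Step 3: Original sum: 71
Step 4: Remaining sum = 71 - 37 = 34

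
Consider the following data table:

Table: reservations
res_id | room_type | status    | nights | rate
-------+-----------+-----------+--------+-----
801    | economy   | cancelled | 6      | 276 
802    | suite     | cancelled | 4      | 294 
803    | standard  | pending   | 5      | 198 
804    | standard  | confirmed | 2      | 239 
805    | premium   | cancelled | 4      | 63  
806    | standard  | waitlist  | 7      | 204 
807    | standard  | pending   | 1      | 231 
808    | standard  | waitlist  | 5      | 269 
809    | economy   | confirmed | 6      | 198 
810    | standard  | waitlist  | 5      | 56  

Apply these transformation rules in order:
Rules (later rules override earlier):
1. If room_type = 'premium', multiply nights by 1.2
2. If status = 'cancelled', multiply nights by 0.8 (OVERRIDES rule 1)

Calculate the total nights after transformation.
42.2

Step 1: Rule 2 takes priority for records with status = 'cancelled'
  - 3 records: 14 × 0.8 = 11.2
Step 2: Rule 1 applies to remaining records with room_type = 'premium'
  - 0 records: 0 × 1.2 = 0.0
Step 3: Other records unchanged: 31
Step 4: Final sum = 11.2 + 0.0 + 31 = 42.2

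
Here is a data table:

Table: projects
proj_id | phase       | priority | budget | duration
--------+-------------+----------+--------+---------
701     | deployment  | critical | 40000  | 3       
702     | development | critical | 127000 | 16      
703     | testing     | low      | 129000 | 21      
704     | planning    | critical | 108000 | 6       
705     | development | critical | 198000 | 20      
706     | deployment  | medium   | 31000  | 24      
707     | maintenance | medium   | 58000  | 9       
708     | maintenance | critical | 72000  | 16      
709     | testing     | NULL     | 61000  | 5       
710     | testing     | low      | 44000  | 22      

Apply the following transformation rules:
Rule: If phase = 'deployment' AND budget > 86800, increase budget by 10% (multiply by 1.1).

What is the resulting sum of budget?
868000

Step 1: Find records where phase = 'deployment' AND budget > 86800
Step 2: 0 records match, summing to 0
Step 3: After multiplier: 0 × 1.1 = 0.0
Step 4: Unaffected records sum: 868000
Step 5: Final sum = 0.0 + 868000 = 868000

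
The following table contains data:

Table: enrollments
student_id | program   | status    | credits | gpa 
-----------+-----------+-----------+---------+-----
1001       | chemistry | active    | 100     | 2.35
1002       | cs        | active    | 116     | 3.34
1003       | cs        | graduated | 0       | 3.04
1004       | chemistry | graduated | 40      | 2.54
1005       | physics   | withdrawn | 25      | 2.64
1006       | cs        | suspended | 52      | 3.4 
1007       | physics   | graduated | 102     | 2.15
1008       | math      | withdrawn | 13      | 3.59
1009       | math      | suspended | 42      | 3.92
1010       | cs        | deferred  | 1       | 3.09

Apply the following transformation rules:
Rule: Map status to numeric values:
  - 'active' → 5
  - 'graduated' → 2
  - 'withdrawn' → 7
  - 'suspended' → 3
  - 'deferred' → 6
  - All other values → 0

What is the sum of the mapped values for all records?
42

Step 1: Apply mapping to each record
Step 2: Count by status:
  'active': 2 records × 5 = 10
  'graduated': 3 records × 2 = 6
  'withdrawn': 2 records × 7 = 14
  'suspended': 2 records × 3 = 6
  'deferred': 1 records × 6 = 6
Step 3: Sum all mapped values = 42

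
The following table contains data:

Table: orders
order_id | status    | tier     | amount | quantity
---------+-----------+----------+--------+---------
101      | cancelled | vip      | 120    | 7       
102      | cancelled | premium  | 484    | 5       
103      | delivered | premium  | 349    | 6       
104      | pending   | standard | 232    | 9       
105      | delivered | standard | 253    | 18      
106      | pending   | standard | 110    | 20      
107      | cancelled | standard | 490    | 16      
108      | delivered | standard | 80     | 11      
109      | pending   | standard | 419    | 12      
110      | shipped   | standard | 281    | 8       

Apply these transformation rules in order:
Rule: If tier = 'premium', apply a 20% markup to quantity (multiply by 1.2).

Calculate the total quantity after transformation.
114.2

Step 1: Records with tier = 'premium' have total quantity = 11
Step 2: Apply multiplier: 11 × 1.2 = 13.2
Step 3: Other records total: 101
Step 4: Final sum = 13.2 + 101 = 114.2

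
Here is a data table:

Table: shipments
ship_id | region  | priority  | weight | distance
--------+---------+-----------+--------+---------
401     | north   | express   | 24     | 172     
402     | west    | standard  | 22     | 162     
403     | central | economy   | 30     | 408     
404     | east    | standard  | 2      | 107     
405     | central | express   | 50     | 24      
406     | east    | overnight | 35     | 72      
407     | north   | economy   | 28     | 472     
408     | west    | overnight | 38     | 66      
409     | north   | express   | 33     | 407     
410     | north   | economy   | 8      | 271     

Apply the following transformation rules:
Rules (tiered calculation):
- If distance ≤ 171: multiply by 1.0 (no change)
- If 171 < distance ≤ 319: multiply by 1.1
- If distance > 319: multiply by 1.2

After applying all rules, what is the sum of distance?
2462.7

Step 1: Tier 1 (distance ≤ 171): 5 records, sum = 431 × 1.0 = 431.0
Step 2: Tier 2 (171 < distance ≤ 319): 2 records, sum = 443 × 1.1 = 487.3
Step 3: Tier 3 (distance > 319): 3 records, sum = 1287 × 1.2 = 1544.4
Step 4: Final sum = 431.0 + 487.3 + 1544.4 = 2462.7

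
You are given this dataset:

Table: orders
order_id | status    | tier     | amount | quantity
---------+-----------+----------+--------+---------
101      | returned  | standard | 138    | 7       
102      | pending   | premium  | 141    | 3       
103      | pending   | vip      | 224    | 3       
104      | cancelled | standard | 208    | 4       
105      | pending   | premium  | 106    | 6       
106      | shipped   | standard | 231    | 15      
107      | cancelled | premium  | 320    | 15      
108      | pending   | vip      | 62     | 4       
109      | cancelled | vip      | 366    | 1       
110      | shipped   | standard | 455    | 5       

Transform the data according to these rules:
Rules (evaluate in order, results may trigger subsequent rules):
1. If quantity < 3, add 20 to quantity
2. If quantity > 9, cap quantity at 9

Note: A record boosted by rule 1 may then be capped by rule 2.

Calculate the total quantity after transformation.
59

Step 1: Apply rule 1 to records with quantity < 3
  - 1 records get bonus of 20
  - Of these, 1 records then exceed 9 and get capped
Step 2: Apply rule 2 to records with quantity > 9
  - 2 records (original) are capped
Step 3: Calculate final sum = 59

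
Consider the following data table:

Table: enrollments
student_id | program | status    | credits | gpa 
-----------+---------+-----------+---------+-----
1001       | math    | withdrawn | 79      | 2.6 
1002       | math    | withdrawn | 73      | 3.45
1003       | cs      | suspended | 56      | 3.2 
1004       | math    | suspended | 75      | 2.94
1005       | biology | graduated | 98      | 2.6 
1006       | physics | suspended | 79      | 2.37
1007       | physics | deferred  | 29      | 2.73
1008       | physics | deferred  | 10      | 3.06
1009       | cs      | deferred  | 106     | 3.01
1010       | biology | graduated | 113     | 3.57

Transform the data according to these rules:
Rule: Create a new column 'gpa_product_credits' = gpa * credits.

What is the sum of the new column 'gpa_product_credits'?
2131.22

Step 1: For each record, compute gpa * credits
Example calculations:
  2.6 * 79 = 205.4
  3.45 * 73 = 251.85
  3.2 * 56 = 179.2
  ...
Step 2: Sum all derived values
Step 3: Total = 2131.22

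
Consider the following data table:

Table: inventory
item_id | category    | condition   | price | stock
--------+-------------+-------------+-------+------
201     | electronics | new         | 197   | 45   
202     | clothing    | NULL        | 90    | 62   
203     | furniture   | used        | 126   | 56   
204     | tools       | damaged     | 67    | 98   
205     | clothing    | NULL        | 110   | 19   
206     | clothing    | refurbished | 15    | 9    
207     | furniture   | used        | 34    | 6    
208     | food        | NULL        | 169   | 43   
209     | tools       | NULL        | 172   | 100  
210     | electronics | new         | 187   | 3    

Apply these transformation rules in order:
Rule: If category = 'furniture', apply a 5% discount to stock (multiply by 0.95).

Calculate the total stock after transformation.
437.9

Step 1: Records with category = 'furniture' have total stock = 62
Step 2: Apply multiplier: 62 × 0.95 = 58.9
Step 3: Other records total: 379
Step 4: Final sum = 58.9 + 379 = 437.9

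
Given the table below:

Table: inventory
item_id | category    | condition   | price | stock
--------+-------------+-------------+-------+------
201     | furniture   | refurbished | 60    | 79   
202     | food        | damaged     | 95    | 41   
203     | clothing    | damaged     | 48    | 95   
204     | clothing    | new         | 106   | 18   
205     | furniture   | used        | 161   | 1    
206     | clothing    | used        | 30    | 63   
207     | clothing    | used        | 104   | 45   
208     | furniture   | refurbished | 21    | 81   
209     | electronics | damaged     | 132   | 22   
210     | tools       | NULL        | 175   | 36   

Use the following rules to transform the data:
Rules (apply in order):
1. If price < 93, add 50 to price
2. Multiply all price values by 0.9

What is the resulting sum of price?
1018.8

Step 1: Apply Rule 1 - Add 50 to records with price < 93
  - 4 records affected: 159 + (4 × 50) = 359
  - Unaffected records: 773
  - Sum after Rule 1: 1132
Step 2: Apply Rule 2 - Multiply all by 0.9
  - 1132 × 0.9 = 1018.8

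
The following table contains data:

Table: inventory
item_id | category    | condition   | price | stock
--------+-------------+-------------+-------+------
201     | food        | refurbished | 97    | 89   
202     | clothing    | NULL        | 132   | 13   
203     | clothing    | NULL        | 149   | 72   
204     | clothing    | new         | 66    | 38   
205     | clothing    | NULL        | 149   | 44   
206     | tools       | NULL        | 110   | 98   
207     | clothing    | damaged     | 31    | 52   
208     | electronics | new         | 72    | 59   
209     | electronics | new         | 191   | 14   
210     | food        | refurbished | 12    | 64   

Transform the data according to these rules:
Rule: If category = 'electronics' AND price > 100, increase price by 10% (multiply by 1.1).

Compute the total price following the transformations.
1028.1

Step 1: Find records where category = 'electronics' AND price > 100
Step 2: 1 records match, summing to 191
Step 3: After multiplier: 191 × 1.1 = 210.1
Step 4: Unaffected records sum: 818
Step 5: Final sum = 210.1 + 818 = 1028.1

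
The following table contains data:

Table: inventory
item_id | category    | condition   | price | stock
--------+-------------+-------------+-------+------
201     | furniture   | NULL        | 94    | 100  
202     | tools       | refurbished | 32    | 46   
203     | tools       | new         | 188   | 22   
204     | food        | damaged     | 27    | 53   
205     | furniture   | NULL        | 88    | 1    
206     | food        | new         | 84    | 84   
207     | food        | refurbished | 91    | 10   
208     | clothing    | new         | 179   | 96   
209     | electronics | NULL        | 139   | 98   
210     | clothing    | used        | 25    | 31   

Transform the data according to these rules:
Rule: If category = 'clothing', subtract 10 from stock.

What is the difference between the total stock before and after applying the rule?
20

Step 1: Original sum of stock = 541
Step 2: 2 records have category = 'clothing'
Step 3: Each affected record changes by -10
Step 4: Total change = 2 × -10 = -20
Step 5: New sum = 541 + -20 = 521
Step 6: Difference = |521 - 541| = 20
        (Sum decreased by 20)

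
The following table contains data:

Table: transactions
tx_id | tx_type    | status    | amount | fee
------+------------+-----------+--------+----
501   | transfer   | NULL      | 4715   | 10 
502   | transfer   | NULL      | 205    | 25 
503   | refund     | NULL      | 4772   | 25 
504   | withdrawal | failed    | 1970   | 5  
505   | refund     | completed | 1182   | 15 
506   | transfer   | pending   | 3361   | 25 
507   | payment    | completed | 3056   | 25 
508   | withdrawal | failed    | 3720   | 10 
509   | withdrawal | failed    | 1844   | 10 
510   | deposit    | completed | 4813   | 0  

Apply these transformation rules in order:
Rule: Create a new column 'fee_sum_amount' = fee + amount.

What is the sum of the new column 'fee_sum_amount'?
29788

Step 1: For each record, compute fee + amount
Example calculations:
  10 + 4715 = 4725
  25 + 205 = 230
  25 + 4772 = 4797
  ...
Step 2: Sum all derived values
Step 3: Total = 29788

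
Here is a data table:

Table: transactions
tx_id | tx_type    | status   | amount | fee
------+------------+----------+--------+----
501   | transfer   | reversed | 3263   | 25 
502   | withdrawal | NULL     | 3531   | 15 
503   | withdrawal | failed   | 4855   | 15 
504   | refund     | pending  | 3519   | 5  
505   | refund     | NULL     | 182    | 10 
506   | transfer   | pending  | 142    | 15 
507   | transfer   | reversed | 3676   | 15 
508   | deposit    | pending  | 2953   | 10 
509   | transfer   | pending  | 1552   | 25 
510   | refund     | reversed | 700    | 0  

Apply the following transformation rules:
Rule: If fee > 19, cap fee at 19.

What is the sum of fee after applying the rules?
123

Step 1: 2 records have fee > 19
Step 2: These records originally summed to 50
Step 3: After capping: 2 × 19 = 38
Step 4: Unaffected records sum: 85
Step 5: Final sum = 38 + 85 = 123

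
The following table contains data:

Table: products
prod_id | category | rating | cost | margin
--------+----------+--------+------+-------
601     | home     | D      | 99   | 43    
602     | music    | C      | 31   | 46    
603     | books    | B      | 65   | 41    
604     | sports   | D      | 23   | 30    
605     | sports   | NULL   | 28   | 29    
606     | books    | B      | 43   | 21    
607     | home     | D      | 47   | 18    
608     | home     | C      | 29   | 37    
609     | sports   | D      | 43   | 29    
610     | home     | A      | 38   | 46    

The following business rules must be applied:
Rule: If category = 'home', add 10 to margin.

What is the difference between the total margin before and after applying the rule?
40

Step 1: Original sum of margin = 340
Step 2: 4 records have category = 'home'
Step 3: Each affected record changes by 10
Step 4: Total change = 4 × 10 = 40
Step 5: New sum = 340 + 40 = 380
Step 6: Difference = |380 - 340| = 40
        (Sum increased by 40)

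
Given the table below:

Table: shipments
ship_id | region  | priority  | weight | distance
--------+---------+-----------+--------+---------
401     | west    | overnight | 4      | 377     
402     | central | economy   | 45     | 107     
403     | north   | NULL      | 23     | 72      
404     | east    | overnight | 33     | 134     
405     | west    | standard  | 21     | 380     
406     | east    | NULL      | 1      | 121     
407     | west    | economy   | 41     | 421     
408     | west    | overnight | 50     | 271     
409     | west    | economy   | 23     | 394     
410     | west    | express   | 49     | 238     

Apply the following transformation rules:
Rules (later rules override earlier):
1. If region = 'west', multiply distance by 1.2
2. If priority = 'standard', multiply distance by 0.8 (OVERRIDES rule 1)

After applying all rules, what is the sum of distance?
2779.2

Step 1: Rule 2 takes priority for records with priority = 'standard'
  - 1 records: 380 × 0.8 = 304.0
Step 2: Rule 1 applies to remaining records with region = 'west'
  - 5 records: 1701 × 1.2 = 2041.2
Step 3: Other records unchanged: 434
Step 4: Final sum = 304.0 + 2041.2 + 434 = 2779.2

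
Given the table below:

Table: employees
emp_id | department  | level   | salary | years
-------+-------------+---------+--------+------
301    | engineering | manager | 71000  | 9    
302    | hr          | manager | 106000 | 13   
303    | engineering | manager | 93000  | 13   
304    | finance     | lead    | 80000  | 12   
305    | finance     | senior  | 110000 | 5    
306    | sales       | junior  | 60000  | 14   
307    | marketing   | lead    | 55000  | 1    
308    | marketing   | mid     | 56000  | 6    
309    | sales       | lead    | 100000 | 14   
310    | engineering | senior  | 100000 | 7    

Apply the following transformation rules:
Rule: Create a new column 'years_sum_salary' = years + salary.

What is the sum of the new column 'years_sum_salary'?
831094

Step 1: For each record, compute years + salary
Example calculations:
  9 + 71000 = 71009
  13 + 106000 = 106013
  13 + 93000 = 93013
  ...
Step 2: Sum all derived values
Step 3: Total = 831094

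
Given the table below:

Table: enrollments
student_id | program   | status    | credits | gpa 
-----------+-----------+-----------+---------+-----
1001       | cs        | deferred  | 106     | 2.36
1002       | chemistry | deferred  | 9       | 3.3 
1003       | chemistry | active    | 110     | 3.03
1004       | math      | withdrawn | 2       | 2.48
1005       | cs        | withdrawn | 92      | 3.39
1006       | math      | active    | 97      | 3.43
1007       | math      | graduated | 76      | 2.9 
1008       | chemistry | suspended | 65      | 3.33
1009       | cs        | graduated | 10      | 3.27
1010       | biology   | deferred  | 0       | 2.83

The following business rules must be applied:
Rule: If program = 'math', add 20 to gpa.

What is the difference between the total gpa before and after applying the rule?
60.0

Step 1: Original sum of gpa = 30.32
Step 2: 3 records have program = 'math'
Step 3: Each affected record changes by 20
Step 4: Total change = 3 × 20 = 60
Step 5: New sum = 30.32 + 60 = 90.32
Step 6: Difference = |90.32 - 30.32| = 60.0
        (Sum increased by 60.0)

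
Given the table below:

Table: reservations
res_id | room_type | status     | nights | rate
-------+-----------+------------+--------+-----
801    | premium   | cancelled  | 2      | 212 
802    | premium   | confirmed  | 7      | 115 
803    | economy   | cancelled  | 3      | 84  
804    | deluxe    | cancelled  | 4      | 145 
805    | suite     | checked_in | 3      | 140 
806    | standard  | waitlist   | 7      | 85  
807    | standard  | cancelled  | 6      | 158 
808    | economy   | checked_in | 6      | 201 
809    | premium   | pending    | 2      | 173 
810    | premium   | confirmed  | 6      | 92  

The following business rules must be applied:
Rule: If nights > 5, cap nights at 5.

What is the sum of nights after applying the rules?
39

Step 1: 5 records have nights > 5
Step 2: These records originally summed to 32
Step 3: After capping: 5 × 5 = 25
Step 4: Unaffected records sum: 14
Step 5: Final sum = 25 + 14 = 39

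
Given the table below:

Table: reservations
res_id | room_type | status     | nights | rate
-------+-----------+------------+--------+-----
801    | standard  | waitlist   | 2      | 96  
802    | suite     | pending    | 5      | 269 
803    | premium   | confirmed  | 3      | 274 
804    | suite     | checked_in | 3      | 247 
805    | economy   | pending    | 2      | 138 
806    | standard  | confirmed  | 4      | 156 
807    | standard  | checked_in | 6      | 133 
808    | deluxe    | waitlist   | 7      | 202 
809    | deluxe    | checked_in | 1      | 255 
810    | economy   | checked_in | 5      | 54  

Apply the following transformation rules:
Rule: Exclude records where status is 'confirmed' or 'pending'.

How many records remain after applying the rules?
6

Step 1: Count records to exclude
  - 2 (confirmed) + 2 (pending) = 4 records
Step 2: Total records: 10
Step 3: Remaining = 10 - 4 = 6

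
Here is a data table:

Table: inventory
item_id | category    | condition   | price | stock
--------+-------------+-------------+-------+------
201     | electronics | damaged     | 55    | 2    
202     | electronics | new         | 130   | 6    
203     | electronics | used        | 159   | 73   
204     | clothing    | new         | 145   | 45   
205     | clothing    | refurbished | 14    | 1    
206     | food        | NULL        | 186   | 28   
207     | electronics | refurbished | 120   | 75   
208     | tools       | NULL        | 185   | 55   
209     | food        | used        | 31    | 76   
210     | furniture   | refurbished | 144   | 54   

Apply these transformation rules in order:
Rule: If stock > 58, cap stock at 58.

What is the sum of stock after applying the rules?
365

Step 1: 3 records have stock > 58
Step 2: These records originally summed to 224
Step 3: After capping: 3 × 58 = 174
Step 4: Unaffected records sum: 191
Step 5: Final sum = 174 + 191 = 365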